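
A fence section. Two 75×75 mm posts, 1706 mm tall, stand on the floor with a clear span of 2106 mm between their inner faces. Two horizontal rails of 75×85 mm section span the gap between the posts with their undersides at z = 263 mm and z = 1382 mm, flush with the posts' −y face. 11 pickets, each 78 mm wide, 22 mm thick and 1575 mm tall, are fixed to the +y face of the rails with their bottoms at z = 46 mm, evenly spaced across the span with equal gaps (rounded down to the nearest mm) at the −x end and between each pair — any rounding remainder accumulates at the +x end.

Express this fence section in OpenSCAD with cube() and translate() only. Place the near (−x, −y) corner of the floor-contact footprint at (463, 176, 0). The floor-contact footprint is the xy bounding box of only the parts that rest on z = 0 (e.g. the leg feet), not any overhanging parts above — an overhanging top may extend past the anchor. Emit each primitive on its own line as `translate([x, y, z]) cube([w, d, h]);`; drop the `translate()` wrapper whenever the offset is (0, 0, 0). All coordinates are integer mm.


translate([463, 176, 0]) cube([75, 75, 1706]);
translate([2644, 176, 0]) cube([75, 75, 1706]);
translate([538, 176, 263]) cube([2106, 75, 85]);
translate([538, 176, 1382]) cube([2106, 75, 85]);
translate([642, 251, 46]) cube([78, 22, 1575]);
translate([824, 251, 46]) cube([78, 22, 1575]);
translate([1006, 251, 46]) cube([78, 22, 1575]);
translate([1188, 251, 46]) cube([78, 22, 1575]);
translate([1370, 251, 46]) cube([78, 22, 1575]);
translate([1552, 251, 46]) cube([78, 22, 1575]);
translate([1734, 251, 46]) cube([78, 22, 1575]);
translate([1916, 251, 46]) cube([78, 22, 1575]);
translate([2098, 251, 46]) cube([78, 22, 1575]);
translate([2280, 251, 46]) cube([78, 22, 1575]);
translate([2462, 251, 46]) cube([78, 22, 1575]);


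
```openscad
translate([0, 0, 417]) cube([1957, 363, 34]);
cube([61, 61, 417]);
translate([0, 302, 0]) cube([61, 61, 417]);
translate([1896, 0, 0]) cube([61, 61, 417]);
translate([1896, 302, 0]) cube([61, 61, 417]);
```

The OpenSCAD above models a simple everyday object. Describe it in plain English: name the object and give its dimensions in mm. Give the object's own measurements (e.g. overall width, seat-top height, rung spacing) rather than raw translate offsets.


A long wooden bench with a 1957 mm (x) × 363 mm (y) seat, 34 mm thick, its top surface 451 mm above the floor. Four 61 mm square legs at the seat corners, flush with the edges, run from z = 0 to the seat underside.


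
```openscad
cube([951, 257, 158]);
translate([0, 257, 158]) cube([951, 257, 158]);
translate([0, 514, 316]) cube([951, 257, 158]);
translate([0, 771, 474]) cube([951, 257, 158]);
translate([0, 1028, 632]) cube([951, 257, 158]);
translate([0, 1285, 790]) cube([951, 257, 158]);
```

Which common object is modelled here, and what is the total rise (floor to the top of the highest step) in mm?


A staircase. The total rise is 948 mm.

6 identical blocks, each offset up and back from the previous — a staircase. Each step is 158 mm tall and there are 6 of them, so the total rise is 6 × 158 = 948 mm.


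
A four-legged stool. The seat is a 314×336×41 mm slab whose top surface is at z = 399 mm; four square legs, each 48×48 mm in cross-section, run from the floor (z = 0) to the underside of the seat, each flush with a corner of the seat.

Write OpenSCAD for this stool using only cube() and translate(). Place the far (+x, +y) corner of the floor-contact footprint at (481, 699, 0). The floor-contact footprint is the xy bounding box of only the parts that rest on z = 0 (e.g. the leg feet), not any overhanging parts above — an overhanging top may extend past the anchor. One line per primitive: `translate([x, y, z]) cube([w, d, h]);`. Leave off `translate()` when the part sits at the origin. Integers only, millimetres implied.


translate([167, 363, 358]) cube([314, 336, 41]);
translate([167, 363, 0]) cube([48, 48, 358]);
translate([433, 363, 0]) cube([48, 48, 358]);
translate([167, 651, 0]) cube([48, 48, 358]);
translate([433, 651, 0]) cube([48, 48, 358]);


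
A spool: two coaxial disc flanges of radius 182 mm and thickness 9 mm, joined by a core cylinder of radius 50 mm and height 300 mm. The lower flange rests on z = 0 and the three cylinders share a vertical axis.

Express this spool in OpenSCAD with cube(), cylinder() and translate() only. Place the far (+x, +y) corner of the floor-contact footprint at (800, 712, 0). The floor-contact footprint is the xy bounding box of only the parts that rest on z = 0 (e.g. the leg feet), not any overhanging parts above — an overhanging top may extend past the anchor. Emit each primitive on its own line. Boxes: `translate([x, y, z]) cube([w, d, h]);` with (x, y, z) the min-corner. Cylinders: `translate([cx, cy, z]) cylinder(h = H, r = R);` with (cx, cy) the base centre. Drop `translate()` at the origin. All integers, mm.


translate([618, 530, 0]) cylinder(h = 9, r = 182);
translate([618, 530, 9]) cylinder(h = 300, r = 50);
translate([618, 530, 309]) cylinder(h = 9, r = 182);


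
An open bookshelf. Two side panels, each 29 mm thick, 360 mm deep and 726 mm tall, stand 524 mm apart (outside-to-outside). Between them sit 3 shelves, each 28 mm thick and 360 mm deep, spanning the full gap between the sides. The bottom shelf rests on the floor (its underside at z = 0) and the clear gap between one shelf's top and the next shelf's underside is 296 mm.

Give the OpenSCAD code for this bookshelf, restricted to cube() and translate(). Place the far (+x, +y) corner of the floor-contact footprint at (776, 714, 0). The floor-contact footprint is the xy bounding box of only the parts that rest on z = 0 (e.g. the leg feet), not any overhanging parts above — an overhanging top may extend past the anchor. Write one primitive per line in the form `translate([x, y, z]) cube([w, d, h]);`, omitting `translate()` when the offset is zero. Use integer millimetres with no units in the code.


translate([252, 354, 0]) cube([29, 360, 726]);
translate([747, 354, 0]) cube([29, 360, 726]);
translate([281, 354, 0]) cube([466, 360, 28]);
translate([281, 354, 324]) cube([466, 360, 28]);
translate([281, 354, 648]) cube([466, 360, 28]);


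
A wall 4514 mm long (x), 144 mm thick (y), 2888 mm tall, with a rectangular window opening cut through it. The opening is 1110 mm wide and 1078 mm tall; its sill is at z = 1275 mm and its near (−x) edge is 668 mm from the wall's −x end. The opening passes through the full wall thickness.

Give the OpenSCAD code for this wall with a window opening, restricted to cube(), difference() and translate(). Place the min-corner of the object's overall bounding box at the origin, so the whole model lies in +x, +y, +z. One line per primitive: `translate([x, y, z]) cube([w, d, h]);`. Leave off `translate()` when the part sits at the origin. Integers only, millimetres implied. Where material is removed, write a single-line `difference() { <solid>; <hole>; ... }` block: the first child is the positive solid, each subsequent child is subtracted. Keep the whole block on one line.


difference() { cube([4514, 144, 2888]); translate([668, 0, 1275]) cube([1110, 144, 1078]); }


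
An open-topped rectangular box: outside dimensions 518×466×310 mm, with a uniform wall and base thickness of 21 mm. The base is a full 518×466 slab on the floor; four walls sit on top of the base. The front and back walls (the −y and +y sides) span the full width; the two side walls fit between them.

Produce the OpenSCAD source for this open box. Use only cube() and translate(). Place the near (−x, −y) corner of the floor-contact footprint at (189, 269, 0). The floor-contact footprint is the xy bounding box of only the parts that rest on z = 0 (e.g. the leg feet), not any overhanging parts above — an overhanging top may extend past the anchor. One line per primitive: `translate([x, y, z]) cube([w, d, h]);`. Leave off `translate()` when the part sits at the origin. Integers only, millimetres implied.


translate([189, 269, 0]) cube([518, 466, 21]);
translate([189, 269, 21]) cube([518, 21, 289]);
translate([189, 714, 21]) cube([518, 21, 289]);
translate([189, 290, 21]) cube([21, 424, 289]);
translate([686, 290, 21]) cube([21, 424, 289]);


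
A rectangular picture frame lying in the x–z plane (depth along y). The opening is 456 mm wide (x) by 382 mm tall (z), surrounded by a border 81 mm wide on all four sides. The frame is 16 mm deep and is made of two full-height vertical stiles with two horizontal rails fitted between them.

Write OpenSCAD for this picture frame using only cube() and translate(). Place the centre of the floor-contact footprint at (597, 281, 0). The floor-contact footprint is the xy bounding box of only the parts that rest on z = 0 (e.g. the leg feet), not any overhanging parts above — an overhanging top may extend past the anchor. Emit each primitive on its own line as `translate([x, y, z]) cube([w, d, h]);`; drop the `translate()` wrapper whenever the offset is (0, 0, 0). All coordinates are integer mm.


translate([288, 273, 0]) cube([81, 16, 544]);
translate([825, 273, 0]) cube([81, 16, 544]);
translate([369, 273, 0]) cube([456, 16, 81]);
translate([369, 273, 463]) cube([456, 16, 81]);


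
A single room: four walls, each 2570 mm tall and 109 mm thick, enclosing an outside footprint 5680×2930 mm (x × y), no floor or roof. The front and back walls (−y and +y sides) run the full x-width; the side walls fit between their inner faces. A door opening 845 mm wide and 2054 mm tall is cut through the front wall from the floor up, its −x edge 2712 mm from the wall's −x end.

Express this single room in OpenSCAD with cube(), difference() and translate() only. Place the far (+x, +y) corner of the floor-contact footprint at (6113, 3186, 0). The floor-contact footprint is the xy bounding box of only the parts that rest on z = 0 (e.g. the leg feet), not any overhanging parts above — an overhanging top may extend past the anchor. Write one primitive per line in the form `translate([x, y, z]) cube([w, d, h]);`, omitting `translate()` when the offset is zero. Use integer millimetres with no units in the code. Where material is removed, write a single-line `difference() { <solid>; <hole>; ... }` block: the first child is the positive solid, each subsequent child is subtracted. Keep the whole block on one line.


difference() { translate([433, 256, 0]) cube([5680, 109, 2570]); translate([3145, 256, 0]) cube([845, 109, 2054]); }
translate([433, 3077, 0]) cube([5680, 109, 2570]);
translate([433, 365, 0]) cube([109, 2712, 2570]);
translate([6004, 365, 0]) cube([109, 2712, 2570]);


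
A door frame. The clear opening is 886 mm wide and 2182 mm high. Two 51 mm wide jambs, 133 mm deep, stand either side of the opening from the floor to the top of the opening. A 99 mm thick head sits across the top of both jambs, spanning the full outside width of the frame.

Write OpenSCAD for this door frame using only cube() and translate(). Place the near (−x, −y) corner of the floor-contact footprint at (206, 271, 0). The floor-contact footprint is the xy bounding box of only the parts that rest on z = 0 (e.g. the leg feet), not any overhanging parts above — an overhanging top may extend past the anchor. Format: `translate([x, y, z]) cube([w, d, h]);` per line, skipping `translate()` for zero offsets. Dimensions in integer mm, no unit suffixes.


translate([206, 271, 0]) cube([51, 133, 2182]);
translate([1143, 271, 0]) cube([51, 133, 2182]);
translate([206, 271, 2182]) cube([988, 133, 99]);


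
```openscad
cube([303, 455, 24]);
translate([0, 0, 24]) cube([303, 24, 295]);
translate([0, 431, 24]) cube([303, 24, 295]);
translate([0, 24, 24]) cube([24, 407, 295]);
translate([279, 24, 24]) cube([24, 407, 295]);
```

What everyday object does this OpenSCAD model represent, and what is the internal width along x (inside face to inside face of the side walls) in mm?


An open box. The internal width is 255 mm.

A 303×455 base slab with four walls standing on it — an open box. The base is 303 mm wide and the walls are 24 mm thick, so the internal width is 303 − 2 × 24 = 255 mm.


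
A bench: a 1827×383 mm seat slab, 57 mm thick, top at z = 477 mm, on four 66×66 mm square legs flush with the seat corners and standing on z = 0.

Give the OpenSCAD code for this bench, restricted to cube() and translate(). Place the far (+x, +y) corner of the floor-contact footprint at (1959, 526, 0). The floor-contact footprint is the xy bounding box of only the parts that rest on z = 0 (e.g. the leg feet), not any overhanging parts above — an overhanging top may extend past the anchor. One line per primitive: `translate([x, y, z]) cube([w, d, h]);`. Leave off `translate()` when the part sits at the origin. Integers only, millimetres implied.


translate([132, 143, 420]) cube([1827, 383, 57]);
translate([132, 143, 0]) cube([66, 66, 420]);
translate([132, 460, 0]) cube([66, 66, 420]);
translate([1893, 143, 0]) cube([66, 66, 420]);
translate([1893, 460, 0]) cube([66, 66, 420]);


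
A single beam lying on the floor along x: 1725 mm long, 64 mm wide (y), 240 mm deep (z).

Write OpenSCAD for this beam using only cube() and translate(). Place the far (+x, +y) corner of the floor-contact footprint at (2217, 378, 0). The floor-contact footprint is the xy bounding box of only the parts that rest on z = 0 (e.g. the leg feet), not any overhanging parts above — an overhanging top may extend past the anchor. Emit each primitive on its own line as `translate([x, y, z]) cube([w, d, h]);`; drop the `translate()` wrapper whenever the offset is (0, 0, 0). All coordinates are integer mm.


translate([492, 314, 0]) cube([1725, 64, 240]);


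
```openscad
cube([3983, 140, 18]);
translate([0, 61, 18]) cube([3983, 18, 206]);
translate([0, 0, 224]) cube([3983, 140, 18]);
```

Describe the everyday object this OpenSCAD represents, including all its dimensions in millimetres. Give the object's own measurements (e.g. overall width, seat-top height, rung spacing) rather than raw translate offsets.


An I-beam lying along x, 3983 mm long. Overall section height 242 mm. Two flanges 140 mm wide (y) and 18 mm thick, one on the floor and one at the top; a web 18 mm thick runs between them, centred on the flange width.


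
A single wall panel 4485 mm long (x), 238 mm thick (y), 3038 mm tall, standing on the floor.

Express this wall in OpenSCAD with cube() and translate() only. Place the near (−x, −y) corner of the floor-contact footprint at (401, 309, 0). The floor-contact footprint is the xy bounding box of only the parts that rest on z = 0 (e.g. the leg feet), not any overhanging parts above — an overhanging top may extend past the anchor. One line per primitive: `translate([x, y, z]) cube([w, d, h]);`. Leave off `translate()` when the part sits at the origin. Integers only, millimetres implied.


translate([401, 309, 0]) cube([4485, 238, 3038]);


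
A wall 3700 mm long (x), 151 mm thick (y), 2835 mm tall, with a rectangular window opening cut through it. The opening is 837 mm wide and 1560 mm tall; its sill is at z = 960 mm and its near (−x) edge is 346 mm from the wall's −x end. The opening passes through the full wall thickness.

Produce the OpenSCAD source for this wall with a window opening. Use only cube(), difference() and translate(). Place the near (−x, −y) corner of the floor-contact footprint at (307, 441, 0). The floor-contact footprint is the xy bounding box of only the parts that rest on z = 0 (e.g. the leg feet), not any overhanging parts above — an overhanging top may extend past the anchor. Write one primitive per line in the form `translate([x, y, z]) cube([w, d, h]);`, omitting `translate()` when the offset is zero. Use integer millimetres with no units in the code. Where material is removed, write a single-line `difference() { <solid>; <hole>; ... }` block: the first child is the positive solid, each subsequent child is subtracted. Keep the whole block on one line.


difference() { translate([307, 441, 0]) cube([3700, 151, 2835]); translate([653, 441, 960]) cube([837, 151, 1560]); }


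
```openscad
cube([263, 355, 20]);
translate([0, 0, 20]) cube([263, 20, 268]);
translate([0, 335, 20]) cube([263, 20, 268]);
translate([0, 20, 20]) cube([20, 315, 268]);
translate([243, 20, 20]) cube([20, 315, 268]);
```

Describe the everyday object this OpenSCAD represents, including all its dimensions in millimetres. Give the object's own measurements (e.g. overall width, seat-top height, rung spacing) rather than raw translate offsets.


An open-topped rectangular box: outside dimensions 263×355×288 mm, with a uniform wall and base thickness of 20 mm. The base is a full 263×355 slab on the floor; four walls sit on top of the base. The front and back walls (the −y and +y sides) span the full width; the two side walls fit between them.


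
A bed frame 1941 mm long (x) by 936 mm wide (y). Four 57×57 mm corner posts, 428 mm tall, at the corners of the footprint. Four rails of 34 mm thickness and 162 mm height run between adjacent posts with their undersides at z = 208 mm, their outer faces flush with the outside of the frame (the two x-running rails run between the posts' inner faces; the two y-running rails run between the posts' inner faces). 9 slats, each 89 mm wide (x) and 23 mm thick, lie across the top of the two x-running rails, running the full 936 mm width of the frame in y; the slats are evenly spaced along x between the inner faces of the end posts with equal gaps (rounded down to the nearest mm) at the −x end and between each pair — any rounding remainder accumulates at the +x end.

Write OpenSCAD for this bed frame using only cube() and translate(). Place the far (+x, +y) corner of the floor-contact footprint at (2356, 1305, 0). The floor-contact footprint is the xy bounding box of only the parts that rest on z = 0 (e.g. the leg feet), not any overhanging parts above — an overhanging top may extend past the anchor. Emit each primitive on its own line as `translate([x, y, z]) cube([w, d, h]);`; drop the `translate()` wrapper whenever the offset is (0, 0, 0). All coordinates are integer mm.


translate([415, 369, 0]) cube([57, 57, 428]);
translate([415, 1248, 0]) cube([57, 57, 428]);
translate([2299, 369, 0]) cube([57, 57, 428]);
translate([2299, 1248, 0]) cube([57, 57, 428]);
translate([472, 369, 208]) cube([1827, 34, 162]);
translate([472, 1271, 208]) cube([1827, 34, 162]);
translate([415, 426, 208]) cube([34, 822, 162]);
translate([2322, 426, 208]) cube([34, 822, 162]);
translate([574, 369, 370]) cube([89, 936, 23]);
translate([765, 369, 370]) cube([89, 936, 23]);
translate([956, 369, 370]) cube([89, 936, 23]);
translate([1147, 369, 370]) cube([89, 936, 23]);
translate([1338, 369, 370]) cube([89, 936, 23]);
translate([1529, 369, 370]) cube([89, 936, 23]);
translate([1720, 369, 370]) cube([89, 936, 23]);
translate([1911, 369, 370]) cube([89, 936, 23]);
translate([2102, 369, 370]) cube([89, 936, 23]);


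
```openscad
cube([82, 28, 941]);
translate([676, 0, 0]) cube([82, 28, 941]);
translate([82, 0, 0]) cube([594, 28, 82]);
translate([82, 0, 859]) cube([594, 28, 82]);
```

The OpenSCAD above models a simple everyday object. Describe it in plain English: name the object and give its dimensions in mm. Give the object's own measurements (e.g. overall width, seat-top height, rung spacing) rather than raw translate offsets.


A rectangular picture frame lying in the x–z plane (depth along y). The opening is 594 mm wide (x) by 777 mm tall (z), surrounded by a border 82 mm wide on all four sides. The frame is 28 mm deep and is made of two full-height vertical stiles with two horizontal rails fitted between them.


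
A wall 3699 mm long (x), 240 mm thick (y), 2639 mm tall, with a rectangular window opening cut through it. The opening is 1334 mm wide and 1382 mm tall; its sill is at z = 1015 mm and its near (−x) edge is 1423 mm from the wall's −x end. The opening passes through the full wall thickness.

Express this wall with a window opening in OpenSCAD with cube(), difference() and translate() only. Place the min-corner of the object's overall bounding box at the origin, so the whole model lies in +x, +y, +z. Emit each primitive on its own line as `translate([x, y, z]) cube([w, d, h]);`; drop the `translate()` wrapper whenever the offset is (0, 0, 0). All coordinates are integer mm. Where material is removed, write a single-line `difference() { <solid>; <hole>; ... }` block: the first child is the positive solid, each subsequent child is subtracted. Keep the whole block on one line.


difference() { cube([3699, 240, 2639]); translate([1423, 0, 1015]) cube([1334, 240, 1382]); }


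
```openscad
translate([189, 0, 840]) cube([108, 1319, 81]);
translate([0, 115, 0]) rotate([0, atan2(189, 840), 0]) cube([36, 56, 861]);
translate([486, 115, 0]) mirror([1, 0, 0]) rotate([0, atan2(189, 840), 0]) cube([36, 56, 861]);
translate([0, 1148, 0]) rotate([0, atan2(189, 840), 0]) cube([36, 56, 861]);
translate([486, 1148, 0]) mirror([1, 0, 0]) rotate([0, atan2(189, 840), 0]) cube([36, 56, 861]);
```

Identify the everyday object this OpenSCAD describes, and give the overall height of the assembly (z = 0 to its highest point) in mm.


A sawhorse. The overall height is 921 mm.

A beam across two mirrored pairs of raked legs — a sawhorse. The beam's underside is at z = 840 (matching the legs' vertical rise in atan2(189, 840)) and the beam is 81 mm tall, so its top is at 840 + 81 = 921 mm. The raked legs top out at the beam's underside, so that is the highest point.


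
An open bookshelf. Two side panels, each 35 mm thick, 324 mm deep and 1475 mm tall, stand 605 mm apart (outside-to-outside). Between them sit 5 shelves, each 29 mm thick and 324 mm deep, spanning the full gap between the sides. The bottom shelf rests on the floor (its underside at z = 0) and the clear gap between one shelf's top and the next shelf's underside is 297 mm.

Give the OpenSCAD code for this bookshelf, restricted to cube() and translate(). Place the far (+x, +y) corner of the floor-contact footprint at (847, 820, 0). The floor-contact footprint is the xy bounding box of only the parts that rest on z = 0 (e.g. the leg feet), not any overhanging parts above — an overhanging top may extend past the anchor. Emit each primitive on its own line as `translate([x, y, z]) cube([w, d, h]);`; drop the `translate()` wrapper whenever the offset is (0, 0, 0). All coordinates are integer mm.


translate([242, 496, 0]) cube([35, 324, 1475]);
translate([812, 496, 0]) cube([35, 324, 1475]);
translate([277, 496, 0]) cube([535, 324, 29]);
translate([277, 496, 326]) cube([535, 324, 29]);
translate([277, 496, 652]) cube([535, 324, 29]);
translate([277, 496, 978]) cube([535, 324, 29]);
translate([277, 496, 1304]) cube([535, 324, 29]);


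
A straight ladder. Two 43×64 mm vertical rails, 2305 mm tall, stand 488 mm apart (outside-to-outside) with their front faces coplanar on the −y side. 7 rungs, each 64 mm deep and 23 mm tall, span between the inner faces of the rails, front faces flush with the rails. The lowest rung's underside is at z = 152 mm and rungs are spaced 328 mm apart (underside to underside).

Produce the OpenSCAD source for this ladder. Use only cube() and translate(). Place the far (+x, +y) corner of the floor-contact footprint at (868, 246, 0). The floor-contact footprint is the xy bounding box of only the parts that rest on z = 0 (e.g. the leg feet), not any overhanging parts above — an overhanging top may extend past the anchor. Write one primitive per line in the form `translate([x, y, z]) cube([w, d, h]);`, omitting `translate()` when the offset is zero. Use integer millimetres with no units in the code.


// rung span = 488 - 2*43 = 402
// rung[k] z = 152 + k*328
translate([380, 182, 0]) cube([43, 64, 2305]);
translate([825, 182, 0]) cube([43, 64, 2305]);
translate([423, 182, 152]) cube([402, 64, 23]);
translate([423, 182, 480]) cube([402, 64, 23]);
translate([423, 182, 808]) cube([402, 64, 23]);
translate([423, 182, 1136]) cube([402, 64, 23]);
translate([423, 182, 1464]) cube([402, 64, 23]);
translate([423, 182, 1792]) cube([402, 64, 23]);
translate([423, 182, 2120]) cube([402, 64, 23]);


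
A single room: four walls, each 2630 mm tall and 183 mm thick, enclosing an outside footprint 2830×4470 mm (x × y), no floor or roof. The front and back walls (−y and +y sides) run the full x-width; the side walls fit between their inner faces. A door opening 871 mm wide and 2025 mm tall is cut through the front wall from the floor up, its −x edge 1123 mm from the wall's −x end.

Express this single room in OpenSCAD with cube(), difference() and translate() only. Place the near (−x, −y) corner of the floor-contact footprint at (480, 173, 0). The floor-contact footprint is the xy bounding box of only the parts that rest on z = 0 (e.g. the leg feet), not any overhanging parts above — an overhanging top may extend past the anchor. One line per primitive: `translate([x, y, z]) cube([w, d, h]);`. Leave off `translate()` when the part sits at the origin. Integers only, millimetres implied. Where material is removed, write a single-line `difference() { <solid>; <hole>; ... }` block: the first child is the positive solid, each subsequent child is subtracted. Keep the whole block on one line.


difference() { translate([480, 173, 0]) cube([2830, 183, 2630]); translate([1603, 173, 0]) cube([871, 183, 2025]); }
translate([480, 4460, 0]) cube([2830, 183, 2630]);
translate([480, 356, 0]) cube([183, 4104, 2630]);
translate([3127, 356, 0]) cube([183, 4104, 2630]);


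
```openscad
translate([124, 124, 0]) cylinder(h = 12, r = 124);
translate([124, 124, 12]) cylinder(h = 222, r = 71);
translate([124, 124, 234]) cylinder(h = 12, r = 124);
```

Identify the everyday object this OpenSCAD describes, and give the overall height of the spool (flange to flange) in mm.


A spool. The overall height is 246 mm.

Three coaxial cylinders, large–small–large — a spool. Two 12 mm flanges and a 222 mm core give 12 + 222 + 12 = 246 mm.


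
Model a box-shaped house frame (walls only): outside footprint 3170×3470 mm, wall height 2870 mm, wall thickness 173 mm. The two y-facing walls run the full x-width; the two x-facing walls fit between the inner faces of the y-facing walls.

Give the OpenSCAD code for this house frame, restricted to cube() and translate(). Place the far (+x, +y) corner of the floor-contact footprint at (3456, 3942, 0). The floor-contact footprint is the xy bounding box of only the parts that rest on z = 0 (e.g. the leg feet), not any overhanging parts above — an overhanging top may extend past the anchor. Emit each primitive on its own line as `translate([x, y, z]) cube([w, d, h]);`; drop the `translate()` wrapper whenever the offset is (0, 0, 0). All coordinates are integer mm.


translate([286, 472, 0]) cube([3170, 173, 2870]);
translate([286, 3769, 0]) cube([3170, 173, 2870]);
translate([286, 645, 0]) cube([173, 3124, 2870]);
translate([3283, 645, 0]) cube([173, 3124, 2870]);


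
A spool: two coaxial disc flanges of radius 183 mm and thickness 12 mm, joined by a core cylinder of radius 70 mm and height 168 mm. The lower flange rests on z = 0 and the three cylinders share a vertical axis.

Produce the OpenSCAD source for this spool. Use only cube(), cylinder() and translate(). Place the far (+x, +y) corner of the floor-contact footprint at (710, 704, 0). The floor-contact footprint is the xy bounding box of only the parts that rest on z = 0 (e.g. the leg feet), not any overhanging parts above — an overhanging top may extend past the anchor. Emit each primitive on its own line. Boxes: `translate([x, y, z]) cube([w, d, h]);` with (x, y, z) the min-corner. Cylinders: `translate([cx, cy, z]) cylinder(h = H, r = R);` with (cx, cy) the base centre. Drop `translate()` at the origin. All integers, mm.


translate([527, 521, 0]) cylinder(h = 12, r = 183);
translate([527, 521, 12]) cylinder(h = 168, r = 70);
translate([527, 521, 180]) cylinder(h = 12, r = 183);


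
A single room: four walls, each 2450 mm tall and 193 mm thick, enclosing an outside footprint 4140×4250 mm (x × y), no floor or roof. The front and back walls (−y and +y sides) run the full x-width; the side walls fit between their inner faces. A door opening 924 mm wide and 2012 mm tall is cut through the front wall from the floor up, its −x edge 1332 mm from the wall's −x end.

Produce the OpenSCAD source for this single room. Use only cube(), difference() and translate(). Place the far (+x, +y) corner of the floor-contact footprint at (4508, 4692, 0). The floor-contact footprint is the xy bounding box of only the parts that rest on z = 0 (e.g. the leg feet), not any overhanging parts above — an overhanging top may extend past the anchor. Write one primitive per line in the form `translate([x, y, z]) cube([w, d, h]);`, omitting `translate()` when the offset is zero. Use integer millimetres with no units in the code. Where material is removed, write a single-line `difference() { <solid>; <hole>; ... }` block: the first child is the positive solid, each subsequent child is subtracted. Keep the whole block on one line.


difference() { translate([368, 442, 0]) cube([4140, 193, 2450]); translate([1700, 442, 0]) cube([924, 193, 2012]); }
translate([368, 4499, 0]) cube([4140, 193, 2450]);
translate([368, 635, 0]) cube([193, 3864, 2450]);
translate([4315, 635, 0]) cube([193, 3864, 2450]);


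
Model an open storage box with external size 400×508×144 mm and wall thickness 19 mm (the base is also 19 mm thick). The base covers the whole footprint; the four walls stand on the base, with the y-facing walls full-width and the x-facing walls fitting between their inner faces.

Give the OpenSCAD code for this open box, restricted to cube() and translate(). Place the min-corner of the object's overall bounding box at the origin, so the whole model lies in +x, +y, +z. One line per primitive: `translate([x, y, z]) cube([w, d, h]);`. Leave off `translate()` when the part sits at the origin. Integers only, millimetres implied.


cube([400, 508, 19]);
translate([0, 0, 19]) cube([400, 19, 125]);
translate([0, 489, 19]) cube([400, 19, 125]);
translate([0, 19, 19]) cube([19, 470, 125]);
translate([381, 19, 19]) cube([19, 470, 125]);


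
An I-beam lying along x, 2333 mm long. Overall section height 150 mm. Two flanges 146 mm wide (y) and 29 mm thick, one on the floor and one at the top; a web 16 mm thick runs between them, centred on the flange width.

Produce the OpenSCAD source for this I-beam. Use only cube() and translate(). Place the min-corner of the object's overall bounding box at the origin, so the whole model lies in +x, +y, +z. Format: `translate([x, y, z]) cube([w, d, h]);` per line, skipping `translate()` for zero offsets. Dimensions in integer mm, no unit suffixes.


cube([2333, 146, 29]);
translate([0, 65, 29]) cube([2333, 16, 92]);
translate([0, 0, 121]) cube([2333, 146, 29]);


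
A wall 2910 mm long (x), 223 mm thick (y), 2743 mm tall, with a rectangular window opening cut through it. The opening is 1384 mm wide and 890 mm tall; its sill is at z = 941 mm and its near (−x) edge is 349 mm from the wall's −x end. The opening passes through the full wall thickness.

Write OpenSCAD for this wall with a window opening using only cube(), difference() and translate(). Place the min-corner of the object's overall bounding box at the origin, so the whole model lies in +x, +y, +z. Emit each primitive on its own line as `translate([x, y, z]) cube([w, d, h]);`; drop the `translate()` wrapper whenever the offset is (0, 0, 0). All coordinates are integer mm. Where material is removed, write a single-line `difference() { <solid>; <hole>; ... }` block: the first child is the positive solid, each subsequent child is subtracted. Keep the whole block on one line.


difference() { cube([2910, 223, 2743]); translate([349, 0, 941]) cube([1384, 223, 890]); }


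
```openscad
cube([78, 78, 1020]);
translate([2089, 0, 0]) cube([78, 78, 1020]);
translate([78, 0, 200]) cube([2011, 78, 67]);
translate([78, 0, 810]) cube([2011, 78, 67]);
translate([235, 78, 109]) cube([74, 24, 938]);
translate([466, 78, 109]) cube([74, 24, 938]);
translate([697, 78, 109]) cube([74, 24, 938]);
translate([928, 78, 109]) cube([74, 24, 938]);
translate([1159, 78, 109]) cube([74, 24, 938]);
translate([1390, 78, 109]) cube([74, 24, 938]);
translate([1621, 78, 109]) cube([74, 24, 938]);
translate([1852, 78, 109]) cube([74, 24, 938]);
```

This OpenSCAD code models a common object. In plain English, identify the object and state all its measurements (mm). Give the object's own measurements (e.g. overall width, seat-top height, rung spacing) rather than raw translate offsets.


A fence section. Two 78×78 mm posts, 1020 mm tall, stand on the floor with a clear span of 2011 mm between their inner faces. Two horizontal rails of 78×67 mm section span the gap between the posts with their undersides at z = 200 mm and z = 810 mm, flush with the posts' −y face. 8 pickets, each 74 mm wide, 24 mm thick and 938 mm tall, are fixed to the +y face of the rails with their bottoms at z = 109 mm, spaced across the span with a 157 mm gap after the −x post and between neighbouring pickets, with 163 mm left before the +x post.


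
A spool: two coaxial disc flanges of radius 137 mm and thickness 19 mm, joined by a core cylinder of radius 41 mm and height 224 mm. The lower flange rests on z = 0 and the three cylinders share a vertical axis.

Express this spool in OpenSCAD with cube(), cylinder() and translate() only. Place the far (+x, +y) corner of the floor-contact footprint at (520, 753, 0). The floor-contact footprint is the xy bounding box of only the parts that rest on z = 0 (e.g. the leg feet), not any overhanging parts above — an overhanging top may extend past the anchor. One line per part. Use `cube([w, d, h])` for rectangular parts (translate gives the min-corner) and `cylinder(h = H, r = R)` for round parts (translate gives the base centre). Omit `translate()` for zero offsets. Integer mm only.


translate([383, 616, 0]) cylinder(h = 19, r = 137);
translate([383, 616, 19]) cylinder(h = 224, r = 41);
translate([383, 616, 243]) cylinder(h = 19, r = 137);


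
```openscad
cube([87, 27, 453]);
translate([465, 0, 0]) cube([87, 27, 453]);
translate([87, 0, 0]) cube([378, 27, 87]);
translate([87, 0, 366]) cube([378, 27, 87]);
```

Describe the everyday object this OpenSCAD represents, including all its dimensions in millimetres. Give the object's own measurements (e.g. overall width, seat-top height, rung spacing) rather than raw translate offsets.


A rectangular picture frame lying in the x–z plane (depth along y). The opening is 378 mm wide (x) by 279 mm tall (z), surrounded by a border 87 mm wide on all four sides. The frame is 27 mm deep and is made of two full-height vertical stiles with two horizontal rails fitted between them.


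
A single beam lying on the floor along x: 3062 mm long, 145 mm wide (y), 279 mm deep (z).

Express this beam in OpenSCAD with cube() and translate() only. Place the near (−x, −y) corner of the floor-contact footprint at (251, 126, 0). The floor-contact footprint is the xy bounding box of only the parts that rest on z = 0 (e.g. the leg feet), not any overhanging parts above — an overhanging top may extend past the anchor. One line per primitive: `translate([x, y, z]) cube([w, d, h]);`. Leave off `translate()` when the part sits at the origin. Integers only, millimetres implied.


translate([251, 126, 0]) cube([3062, 145, 279]);


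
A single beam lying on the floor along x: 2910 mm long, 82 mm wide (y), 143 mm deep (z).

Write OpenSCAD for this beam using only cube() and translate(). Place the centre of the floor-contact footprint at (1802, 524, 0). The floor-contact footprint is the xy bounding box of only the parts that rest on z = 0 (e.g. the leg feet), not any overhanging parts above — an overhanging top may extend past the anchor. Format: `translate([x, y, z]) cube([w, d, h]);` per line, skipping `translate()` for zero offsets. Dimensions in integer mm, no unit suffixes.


translate([347, 483, 0]) cube([2910, 82, 143]);


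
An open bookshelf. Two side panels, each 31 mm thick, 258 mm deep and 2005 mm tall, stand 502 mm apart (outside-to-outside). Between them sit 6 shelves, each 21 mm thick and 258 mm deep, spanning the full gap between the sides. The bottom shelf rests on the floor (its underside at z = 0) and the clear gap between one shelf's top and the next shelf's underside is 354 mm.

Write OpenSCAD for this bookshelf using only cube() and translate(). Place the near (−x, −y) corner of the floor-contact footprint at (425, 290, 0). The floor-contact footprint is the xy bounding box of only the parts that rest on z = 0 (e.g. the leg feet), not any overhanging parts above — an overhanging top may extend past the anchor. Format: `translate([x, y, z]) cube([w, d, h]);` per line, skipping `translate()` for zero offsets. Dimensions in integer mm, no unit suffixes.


translate([425, 290, 0]) cube([31, 258, 2005]);
translate([896, 290, 0]) cube([31, 258, 2005]);
translate([456, 290, 0]) cube([440, 258, 21]);
translate([456, 290, 375]) cube([440, 258, 21]);
translate([456, 290, 750]) cube([440, 258, 21]);
translate([456, 290, 1125]) cube([440, 258, 21]);
translate([456, 290, 1500]) cube([440, 258, 21]);
translate([456, 290, 1875]) cube([440, 258, 21]);


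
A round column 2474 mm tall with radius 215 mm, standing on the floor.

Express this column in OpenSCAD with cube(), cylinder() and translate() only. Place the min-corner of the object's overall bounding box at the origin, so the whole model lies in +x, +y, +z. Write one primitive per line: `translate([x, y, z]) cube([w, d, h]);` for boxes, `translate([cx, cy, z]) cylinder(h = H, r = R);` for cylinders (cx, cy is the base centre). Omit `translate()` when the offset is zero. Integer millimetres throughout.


translate([215, 215, 0]) cylinder(h = 2474, r = 215);


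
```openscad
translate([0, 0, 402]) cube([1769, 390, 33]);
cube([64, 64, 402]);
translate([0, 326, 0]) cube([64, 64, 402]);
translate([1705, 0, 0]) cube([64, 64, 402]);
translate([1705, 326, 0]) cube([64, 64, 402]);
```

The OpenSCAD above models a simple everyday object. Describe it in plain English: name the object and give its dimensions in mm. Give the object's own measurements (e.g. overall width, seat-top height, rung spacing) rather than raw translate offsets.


A bench: a 1769×390 mm seat slab, 33 mm thick, top at z = 435 mm, on four 64×64 mm square legs flush with the seat corners and standing on z = 0.


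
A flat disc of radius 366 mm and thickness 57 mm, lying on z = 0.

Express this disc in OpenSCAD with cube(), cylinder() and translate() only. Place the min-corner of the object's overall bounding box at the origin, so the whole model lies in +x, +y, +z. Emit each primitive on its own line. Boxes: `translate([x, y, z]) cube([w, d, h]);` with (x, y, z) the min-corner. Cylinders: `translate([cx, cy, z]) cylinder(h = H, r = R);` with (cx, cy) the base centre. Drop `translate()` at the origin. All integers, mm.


translate([366, 366, 0]) cylinder(h = 57, r = 366);


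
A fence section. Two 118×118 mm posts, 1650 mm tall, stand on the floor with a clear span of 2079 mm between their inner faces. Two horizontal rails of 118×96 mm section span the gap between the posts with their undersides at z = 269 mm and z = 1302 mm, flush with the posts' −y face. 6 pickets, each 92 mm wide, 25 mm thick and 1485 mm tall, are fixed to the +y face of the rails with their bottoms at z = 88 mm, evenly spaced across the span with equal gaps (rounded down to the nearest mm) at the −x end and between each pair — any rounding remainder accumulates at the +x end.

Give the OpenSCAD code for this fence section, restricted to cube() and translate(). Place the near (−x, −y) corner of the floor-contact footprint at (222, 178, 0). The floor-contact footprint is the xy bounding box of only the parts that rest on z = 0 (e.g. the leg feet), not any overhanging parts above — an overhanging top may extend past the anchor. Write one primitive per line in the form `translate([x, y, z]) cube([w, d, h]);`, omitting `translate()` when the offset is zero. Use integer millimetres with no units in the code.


translate([222, 178, 0]) cube([118, 118, 1650]);
translate([2419, 178, 0]) cube([118, 118, 1650]);
translate([340, 178, 269]) cube([2079, 118, 96]);
translate([340, 178, 1302]) cube([2079, 118, 96]);
translate([558, 296, 88]) cube([92, 25, 1485]);
translate([868, 296, 88]) cube([92, 25, 1485]);
translate([1178, 296, 88]) cube([92, 25, 1485]);
translate([1488, 296, 88]) cube([92, 25, 1485]);
translate([1798, 296, 88]) cube([92, 25, 1485]);
translate([2108, 296, 88]) cube([92, 25, 1485]);
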